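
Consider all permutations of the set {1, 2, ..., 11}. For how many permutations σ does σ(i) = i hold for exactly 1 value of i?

14684571

Pick the single fixed position: C(11,1) = 11 ways.
The other 10 form a derangement: !10 = 1334961.
Total: 11 × 1334961 = 14684571.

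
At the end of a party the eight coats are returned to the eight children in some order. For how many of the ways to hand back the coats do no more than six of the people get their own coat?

Sum C(8,i)·!(8-i) for i = 0..6:
  i=0: C(8,0)·!8 = 1·14833 = 14833
  i=1: C(8,1)·!7 = 8·1854 = 14832
  i=2: C(8,2)·!6 = 28·265 = 7420
  i=3: C(8,3)·!5 = 56·44 = 2464
  i=4: C(8,4)·!4 = 70·9 = 630
  i=5: C(8,5)·!3 = 56·2 = 112
  i=6: C(8,6)·!2 = 28·1 = 28
Total = 40319.

40319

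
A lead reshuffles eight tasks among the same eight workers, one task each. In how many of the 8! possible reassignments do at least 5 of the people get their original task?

141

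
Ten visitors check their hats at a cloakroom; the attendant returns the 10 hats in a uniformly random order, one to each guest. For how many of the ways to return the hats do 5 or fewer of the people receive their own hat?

3626624

Sum C(10,i)·!(10-i) for i = 0..5:
  i=0: C(10,0)·!10 = 1·1334961 = 1334961
  i=1: C(10,1)·!9 = 10·133496 = 1334960
  i=2: C(10,2)·!8 = 45·14833 = 667485
  i=3: C(10,3)·!7 = 120·1854 = 222480
  i=4: C(10,4)·!6 = 210·265 = 55650
  i=5: C(10,5)·!5 = 252·44 = 11088
Total = 3626624.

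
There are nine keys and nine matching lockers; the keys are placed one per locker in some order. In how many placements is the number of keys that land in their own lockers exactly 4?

5544

Choose which 4 of the 9 are fixed: C(9,4) = 126.
The other 5 form a derangement: !5 = 44.
Total: 126 × 44 = 5544.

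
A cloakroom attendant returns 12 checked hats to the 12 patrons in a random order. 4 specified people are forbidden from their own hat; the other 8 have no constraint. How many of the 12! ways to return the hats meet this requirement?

Inclusion-exclusion on the 4 forbidden self-matches:
Σ_{j=0}^{4} (-1)^j C(4,j)(12-j)!
= C(4,0)·12! - C(4,1)·11! + C(4,2)·10! - C(4,3)·9! + C(4,4)·8!
= 479001600 - 159667200 + 21772800 - 1451520 + 40320
= 339696000

339696000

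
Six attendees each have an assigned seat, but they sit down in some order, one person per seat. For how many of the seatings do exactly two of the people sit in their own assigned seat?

135

Pick the 2 fixed positions: C(6,2) = 15 ways.
The other 4 form a derangement: !4 = 9.
Total: 15 × 9 = 135.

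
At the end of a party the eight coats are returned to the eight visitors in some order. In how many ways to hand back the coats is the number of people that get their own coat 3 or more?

3235

Sum C(8,i)·!(8-i) for i = 3..8:
  i=3: C(8,3)·!5 = 56·44 = 2464
  i=4: C(8,4)·!4 = 70·9 = 630
  i=5: C(8,5)·!3 = 56·2 = 112
  i=6: C(8,6)·!2 = 28·1 = 28
  i=7: C(8,7)·!1 = 8·0 = 0
  i=8: C(8,8)·!0 = 1·1 = 1
Total = 3235.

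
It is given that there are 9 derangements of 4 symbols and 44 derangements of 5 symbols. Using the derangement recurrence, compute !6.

!6 = (6-1)·(!5 + !4) = 5·(44 + 9) = 5·53 = 265.

265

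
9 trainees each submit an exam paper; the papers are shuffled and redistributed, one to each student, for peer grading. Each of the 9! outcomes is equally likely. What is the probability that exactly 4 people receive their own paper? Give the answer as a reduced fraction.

11/720

Favorable outcomes: C(9,4)·!5 = 126·44 = 5544.
Total outcomes: 9! = 362880.
Probability = 5544/362880 = 11/720.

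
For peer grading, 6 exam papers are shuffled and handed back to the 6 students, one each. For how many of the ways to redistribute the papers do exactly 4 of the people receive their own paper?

Choose which 4 of the 6 are fixed: C(6,4) = 15.
The remaining 2 must be deranged: !2 = 1.
Total: 15 × 1 = 15.

15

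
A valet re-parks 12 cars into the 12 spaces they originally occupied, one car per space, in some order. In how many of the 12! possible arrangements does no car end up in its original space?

Use !n = n·!(n-1) + (-1)^n.
!12 = 12·14684570 + 1 = 176214841

176214841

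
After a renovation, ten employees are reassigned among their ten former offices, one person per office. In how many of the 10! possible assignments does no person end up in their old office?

1334961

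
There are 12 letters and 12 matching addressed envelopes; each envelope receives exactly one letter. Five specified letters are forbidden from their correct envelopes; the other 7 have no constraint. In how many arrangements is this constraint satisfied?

Inclusion-exclusion on the 5 forbidden self-matches:
Σ_{j=0}^{5} (-1)^j C(5,j)(12-j)!
= C(5,0)·12! - C(5,1)·11! + C(5,2)·10! - C(5,3)·9! + C(5,4)·8! - C(5,5)·7!
= 479001600 - 199584000 + 36288000 - 3628800 + 201600 - 5040
= 312273360

312273360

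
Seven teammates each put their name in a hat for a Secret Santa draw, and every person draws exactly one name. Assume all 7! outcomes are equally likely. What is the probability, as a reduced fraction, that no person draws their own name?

103/280

Favorable outcomes: !7 = 1854.
Total outcomes: 7! = 5040.
Probability = 1854/5040 = 103/280.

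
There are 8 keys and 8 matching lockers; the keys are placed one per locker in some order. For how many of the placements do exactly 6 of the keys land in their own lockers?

28

Pick the 6 fixed positions: C(8,6) = 28 ways.
The other 2 form a derangement: !2 = 1.
Total: 28 × 1 = 28.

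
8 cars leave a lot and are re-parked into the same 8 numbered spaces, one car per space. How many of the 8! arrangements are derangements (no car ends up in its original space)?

14833

The number of derangements of 8 is !8 = Σ_{k=0}^{8} (-1)^k·8!/k!
= 8! - 8!/1! + 8!/2! - 8!/3! + 8!/4! - 8!/5! + 8!/6! - 8!/7! + 8!/8!
= 40320 - 40320 + 20160 - 6720 + 1680 - 336 + 56 - 8 + 1
= 14833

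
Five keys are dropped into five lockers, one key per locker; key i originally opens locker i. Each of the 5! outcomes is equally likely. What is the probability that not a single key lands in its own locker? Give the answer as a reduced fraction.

11/30

Favorable outcomes: !5 = 44.
Total outcomes: 5! = 120.
Probability = 44/120 = 11/30.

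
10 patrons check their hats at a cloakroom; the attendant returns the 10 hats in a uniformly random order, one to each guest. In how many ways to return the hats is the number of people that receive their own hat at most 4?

3615536

Sum C(10,i)·!(10-i) for i = 0..4:
  i=0: C(10,0)·!10 = 1·1334961 = 1334961
  i=1: C(10,1)·!9 = 10·133496 = 1334960
  i=2: C(10,2)·!8 = 45·14833 = 667485
  i=3: C(10,3)·!7 = 120·1854 = 222480
  i=4: C(10,4)·!6 = 210·265 = 55650
Total = 3615536.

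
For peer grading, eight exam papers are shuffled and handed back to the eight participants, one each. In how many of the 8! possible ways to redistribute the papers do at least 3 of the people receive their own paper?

3235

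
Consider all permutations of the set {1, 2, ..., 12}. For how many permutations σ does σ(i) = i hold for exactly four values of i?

Choose which 4 of the 12 are fixed: C(12,4) = 495.
The remaining 8 must be deranged: !8 = 14833.
Total: 495 × 14833 = 7342335.

7342335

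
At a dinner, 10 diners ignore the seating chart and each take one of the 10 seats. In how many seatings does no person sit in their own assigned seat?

1334961

Recurrence: !10 = 9·(!9 + !8).
!10 = 9·(133496 + 14833) = 9·148329 = 1334961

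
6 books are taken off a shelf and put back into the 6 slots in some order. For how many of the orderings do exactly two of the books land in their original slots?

135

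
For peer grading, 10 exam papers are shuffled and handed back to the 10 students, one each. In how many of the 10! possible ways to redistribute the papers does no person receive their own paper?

1334961

By inclusion-exclusion, !10 = Σ (-1)^k · 10!/k! for k=0..10
= 10! - 10!/1! + 10!/2! - 10!/3! + 10!/4! - 10!/5! + 10!/6! - 10!/7! + 10!/8! - 10!/9! + 10!/10!
= 3628800 - 3628800 + 1814400 - 604800 + 151200 - 30240 + 5040 - 720 + 90 - 10 + 1
= 1334961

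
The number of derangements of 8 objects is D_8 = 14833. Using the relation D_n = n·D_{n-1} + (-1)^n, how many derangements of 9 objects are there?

133496

D_9 = 9·14833 - 1 = 133496.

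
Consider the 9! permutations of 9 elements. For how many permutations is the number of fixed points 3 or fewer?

355997

Sum C(9,i)·!(9-i) for i = 0..3:
  i=0: C(9,0)·!9 = 1·133496 = 133496
  i=1: C(9,1)·!8 = 9·14833 = 133497
  i=2: C(9,2)·!7 = 36·1854 = 66744
  i=3: C(9,3)·!6 = 84·265 = 22260
Total = 355997.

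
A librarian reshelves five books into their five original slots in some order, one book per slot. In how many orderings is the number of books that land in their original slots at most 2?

109

Sum C(5,i)·!(5-i) for i = 0..2:
  i=0: C(5,0)·!5 = 1·44 = 44
  i=1: C(5,1)·!4 = 5·9 = 45
  i=2: C(5,2)·!3 = 10·2 = 20
Total = 109.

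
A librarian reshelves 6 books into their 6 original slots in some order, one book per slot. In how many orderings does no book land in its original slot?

265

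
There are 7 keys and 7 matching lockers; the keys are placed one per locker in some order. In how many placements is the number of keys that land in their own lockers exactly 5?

21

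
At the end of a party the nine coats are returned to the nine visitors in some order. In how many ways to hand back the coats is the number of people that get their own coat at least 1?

229384

# with exactly i fixed is C(9,i)·!(9-i); sum over i=1..9:
  i=1: C(9,1)·!8 = 9·14833 = 133497
  i=2: C(9,2)·!7 = 36·1854 = 66744
  i=3: C(9,3)·!6 = 84·265 = 22260
  i=4: C(9,4)·!5 = 126·44 = 5544
  i=5: C(9,5)·!4 = 126·9 = 1134
  i=6: C(9,6)·!3 = 84·2 = 168
  i=7: C(9,7)·!2 = 36·1 = 36
  i=8: C(9,8)·!1 = 9·0 = 0
  i=9: C(9,9)·!0 = 1·1 = 1
Total = 229384.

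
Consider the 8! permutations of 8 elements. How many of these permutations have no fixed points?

Use !n = n·!(n-1) + (-1)^n.
!8 = 8·1854 + 1 = 14833

14833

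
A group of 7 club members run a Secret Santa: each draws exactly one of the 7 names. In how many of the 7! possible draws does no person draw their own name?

By inclusion-exclusion, !7 = Σ (-1)^k · 7!/k! for k=0..7
= 7! - 7!/1! + 7!/2! - 7!/3! + 7!/4! - 7!/5! + 7!/6! - 7!/7!
= 5040 - 5040 + 2520 - 840 + 210 - 42 + 7 - 1
= 1854

1854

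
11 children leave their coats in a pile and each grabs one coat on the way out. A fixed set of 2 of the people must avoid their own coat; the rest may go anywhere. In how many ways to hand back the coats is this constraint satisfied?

Inclusion-exclusion on the 2 forbidden self-matches:
Σ_{j=0}^{2} (-1)^j C(2,j)(11-j)!
= C(2,0)·11! - C(2,1)·10! + C(2,2)·9!
= 39916800 - 7257600 + 362880
= 33022080

33022080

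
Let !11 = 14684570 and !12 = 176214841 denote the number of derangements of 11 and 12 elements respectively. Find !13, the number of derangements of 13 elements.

2290792932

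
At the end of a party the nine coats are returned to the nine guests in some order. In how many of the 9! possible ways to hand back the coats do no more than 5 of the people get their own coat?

# with exactly i fixed is C(9,i)·!(9-i); sum over i=0..5:
  i=0: C(9,0)·!9 = 1·133496 = 133496
  i=1: C(9,1)·!8 = 9·14833 = 133497
  i=2: C(9,2)·!7 = 36·1854 = 66744
  i=3: C(9,3)·!6 = 84·265 = 22260
  i=4: C(9,4)·!5 = 126·44 = 5544
  i=5: C(9,5)·!4 = 126·9 = 1134
Total = 362675.

362675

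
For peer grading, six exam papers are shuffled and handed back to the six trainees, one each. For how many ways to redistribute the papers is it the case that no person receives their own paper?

The subfactorial !6 = [6!/e] (nearest integer).
6! = 720, and 720/e ≈ 264.87, so !6 = 265.

265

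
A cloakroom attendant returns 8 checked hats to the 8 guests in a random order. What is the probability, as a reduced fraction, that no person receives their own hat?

Favorable outcomes: !8 = 14833.
Total outcomes: 8! = 40320.
Probability = 14833/40320 = 2119/5760.

2119/5760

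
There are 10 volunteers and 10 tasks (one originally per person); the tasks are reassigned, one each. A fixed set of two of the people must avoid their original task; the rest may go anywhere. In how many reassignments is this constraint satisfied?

Let A_j be the event that the j-th constrained one is fixed. By inclusion-exclusion over the 2 events:
Σ_{j=0}^{2} (-1)^j C(2,j)(10-j)!
= C(2,0)·10! - C(2,1)·9! + C(2,2)·8!
= 3628800 - 725760 + 40320
= 2943360

2943360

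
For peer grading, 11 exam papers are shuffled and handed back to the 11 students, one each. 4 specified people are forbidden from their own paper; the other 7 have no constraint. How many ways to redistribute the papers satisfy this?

Let A_j be the event that the j-th constrained one is fixed. By inclusion-exclusion over the 4 events:
Σ_{j=0}^{4} (-1)^j C(4,j)(11-j)!
= C(4,0)·11! - C(4,1)·10! + C(4,2)·9! - C(4,3)·8! + C(4,4)·7!
= 39916800 - 14515200 + 2177280 - 161280 + 5040
= 27422640

27422640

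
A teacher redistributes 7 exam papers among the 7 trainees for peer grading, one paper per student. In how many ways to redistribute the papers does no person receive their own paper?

1854

The number of derangements of 7 is !7 = Σ_{k=0}^{7} (-1)^k·7!/k!
= 7! - 7!/1! + 7!/2! - 7!/3! + 7!/4! - 7!/5! + 7!/6! - 7!/7!
= 5040 - 5040 + 2520 - 840 + 210 - 42 + 7 - 1
= 1854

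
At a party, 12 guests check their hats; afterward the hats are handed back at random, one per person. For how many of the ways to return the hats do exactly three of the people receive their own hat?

Pick the 3 fixed positions: C(12,3) = 220 ways.
The remaining 9 must be deranged: !9 = 133496.
Total: 220 × 133496 = 29369120.

29369120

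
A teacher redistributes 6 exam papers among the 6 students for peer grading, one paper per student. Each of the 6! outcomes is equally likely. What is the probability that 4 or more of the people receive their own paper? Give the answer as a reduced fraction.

1/45

Favorable outcomes: Σ_{i≥4} C(6,i)·!(6-i) = 15·1 + 6·0 + 1·1 = 16.
Total outcomes: 6! = 720.
Probability = 16/720 = 1/45.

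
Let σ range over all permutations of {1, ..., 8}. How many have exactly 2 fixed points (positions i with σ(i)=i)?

Choose which 2 of the 8 are fixed: C(8,2) = 28.
The other 6 form a derangement: !6 = 265.
Total: 28 × 265 = 7420.

7420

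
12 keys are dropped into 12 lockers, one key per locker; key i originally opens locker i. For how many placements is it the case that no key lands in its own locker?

!12 is the nearest integer to 12!/e.
12! = 479001600, and 479001600/e ≈ 176214840.93, so !12 = 176214841.

176214841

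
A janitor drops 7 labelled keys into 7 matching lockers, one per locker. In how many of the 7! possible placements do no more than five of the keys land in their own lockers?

# with exactly i fixed is C(7,i)·!(7-i); sum over i=0..5:
  i=0: C(7,0)·!7 = 1·1854 = 1854
  i=1: C(7,1)·!6 = 7·265 = 1855
  i=2: C(7,2)·!5 = 21·44 = 924
  i=3: C(7,3)·!4 = 35·9 = 315
  i=4: C(7,4)·!3 = 35·2 = 70
  i=5: C(7,5)·!2 = 21·1 = 21
Total = 5039.

5039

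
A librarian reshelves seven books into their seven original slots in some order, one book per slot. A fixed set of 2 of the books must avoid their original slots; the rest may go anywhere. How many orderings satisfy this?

Let A_j be the event that the j-th constrained one is fixed. By inclusion-exclusion over the 2 events:
Σ_{j=0}^{2} (-1)^j C(2,j)(7-j)!
= C(2,0)·7! - C(2,1)·6! + C(2,2)·5!
= 5040 - 1440 + 120
= 3720

3720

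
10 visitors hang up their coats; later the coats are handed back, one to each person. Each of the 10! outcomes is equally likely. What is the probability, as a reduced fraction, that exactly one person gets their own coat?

16687/45360

Favorable outcomes: C(10,1)·!9 = 10·133496 = 1334960.
Total outcomes: 10! = 3628800.
Probability = 1334960/3628800 = 16687/45360.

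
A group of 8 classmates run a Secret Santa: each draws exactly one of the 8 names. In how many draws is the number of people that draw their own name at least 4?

771

# with exactly i fixed is C(8,i)·!(8-i); sum over i=4..8:
  i=4: C(8,4)·!4 = 70·9 = 630
  i=5: C(8,5)·!3 = 56·2 = 112
  i=6: C(8,6)·!2 = 28·1 = 28
  i=7: C(8,7)·!1 = 8·0 = 0
  i=8: C(8,8)·!0 = 1·1 = 1
Total = 771.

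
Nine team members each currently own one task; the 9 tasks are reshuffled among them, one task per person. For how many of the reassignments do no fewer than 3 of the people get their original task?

29143

# with exactly i fixed is C(9,i)·!(9-i); sum over i=3..9:
  i=3: C(9,3)·!6 = 84·265 = 22260
  i=4: C(9,4)·!5 = 126·44 = 5544
  i=5: C(9,5)·!4 = 126·9 = 1134
  i=6: C(9,6)·!3 = 84·2 = 168
  i=7: C(9,7)·!2 = 36·1 = 36
  i=8: C(9,8)·!1 = 9·0 = 0
  i=9: C(9,9)·!0 = 1·1 = 1
Total = 29143.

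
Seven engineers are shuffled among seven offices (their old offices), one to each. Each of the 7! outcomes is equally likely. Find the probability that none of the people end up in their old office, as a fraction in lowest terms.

Favorable outcomes: !7 = 1854.
Total outcomes: 7! = 5040.
Probability = 1854/5040 = 103/280.

103/280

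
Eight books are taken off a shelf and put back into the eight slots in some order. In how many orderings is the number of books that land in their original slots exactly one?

Pick the single fixed position: C(8,1) = 8 ways.
The remaining 7 must be deranged: !7 = 1854.
Total: 8 × 1854 = 14832.

14832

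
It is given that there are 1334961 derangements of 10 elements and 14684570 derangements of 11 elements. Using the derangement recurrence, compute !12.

!12 = (12-1)·(!11 + !10) = 11·(14684570 + 1334961) = 11·16019531 = 176214841.

176214841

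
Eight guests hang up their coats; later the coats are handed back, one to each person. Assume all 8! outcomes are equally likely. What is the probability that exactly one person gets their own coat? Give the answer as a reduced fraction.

103/280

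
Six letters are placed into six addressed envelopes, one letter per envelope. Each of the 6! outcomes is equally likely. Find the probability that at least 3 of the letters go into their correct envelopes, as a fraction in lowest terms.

7/90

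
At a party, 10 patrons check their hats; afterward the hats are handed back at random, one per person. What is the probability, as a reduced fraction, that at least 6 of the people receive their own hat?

Favorable outcomes: Σ_{i≥6} C(10,i)·!(10-i) = 210·9 + 120·2 + 45·1 + 10·0 + 1·1 = 2176.
Total outcomes: 10! = 3628800.
Probability = 2176/3628800 = 17/28350.

17/28350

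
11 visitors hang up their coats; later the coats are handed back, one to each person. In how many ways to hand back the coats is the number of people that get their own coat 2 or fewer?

Sum C(11,i)·!(11-i) for i = 0..2:
  i=0: C(11,0)·!11 = 1·14684570 = 14684570
  i=1: C(11,1)·!10 = 11·1334961 = 14684571
  i=2: C(11,2)·!9 = 55·133496 = 7342280
Total = 36711421.

36711421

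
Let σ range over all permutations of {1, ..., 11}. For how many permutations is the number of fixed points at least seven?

3356

# with exactly i fixed is C(11,i)·!(11-i); sum over i=7..11:
  i=7: C(11,7)·!4 = 330·9 = 2970
  i=8: C(11,8)·!3 = 165·2 = 330
  i=9: C(11,9)·!2 = 55·1 = 55
  i=10: C(11,10)·!1 = 11·0 = 0
  i=11: C(11,11)·!0 = 1·1 = 1
Total = 3356.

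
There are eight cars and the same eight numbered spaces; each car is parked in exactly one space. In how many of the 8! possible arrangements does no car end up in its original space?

Recurrence: !8 = 7·(!7 + !6).
!8 = 7·(1854 + 265) = 7·2119 = 14833

14833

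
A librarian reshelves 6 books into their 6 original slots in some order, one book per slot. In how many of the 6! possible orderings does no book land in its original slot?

265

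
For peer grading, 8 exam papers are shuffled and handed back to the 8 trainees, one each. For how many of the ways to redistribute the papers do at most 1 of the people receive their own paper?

Sum C(8,i)·!(8-i) for i = 0..1:
  i=0: C(8,0)·!8 = 1·14833 = 14833
  i=1: C(8,1)·!7 = 8·1854 = 14832
Total = 29665.

29665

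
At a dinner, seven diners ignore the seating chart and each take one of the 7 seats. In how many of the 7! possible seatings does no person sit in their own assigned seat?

!7 = 7! · Σ_{k=0}^{7} (-1)^k/k!
= 7! - 7!/1! + 7!/2! - 7!/3! + 7!/4! - 7!/5! + 7!/6! - 7!/7!
= 5040 - 5040 + 2520 - 840 + 210 - 42 + 7 - 1
= 1854

1854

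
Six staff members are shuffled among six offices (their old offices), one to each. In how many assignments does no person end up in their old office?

265

The number of derangements of 6 is !6 = Σ_{k=0}^{6} (-1)^k·6!/k!
= 6! - 6!/1! + 6!/2! - 6!/3! + 6!/4! - 6!/5! + 6!/6!
= 720 - 720 + 360 - 120 + 30 - 6 + 1
= 265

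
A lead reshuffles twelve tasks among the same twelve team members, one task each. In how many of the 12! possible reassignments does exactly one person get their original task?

176214840

Pick the single fixed position: C(12,1) = 12 ways.
The other 11 form a derangement: !11 = 14684570.
Total: 12 × 14684570 = 176214840.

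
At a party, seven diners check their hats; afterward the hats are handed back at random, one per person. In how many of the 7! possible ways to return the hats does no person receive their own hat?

!7 = 7! · Σ_{k=0}^{7} (-1)^k/k!
= 7! - 7!/1! + 7!/2! - 7!/3! + 7!/4! - 7!/5! + 7!/6! - 7!/7!
= 5040 - 5040 + 2520 - 840 + 210 - 42 + 7 - 1
= 1854

1854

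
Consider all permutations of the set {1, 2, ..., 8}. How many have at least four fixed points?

# with exactly i fixed is C(8,i)·!(8-i); sum over i=4..8:
  i=4: C(8,4)·!4 = 70·9 = 630
  i=5: C(8,5)·!3 = 56·2 = 112
  i=6: C(8,6)·!2 = 28·1 = 28
  i=7: C(8,7)·!1 = 8·0 = 0
  i=8: C(8,8)·!0 = 1·1 = 1
Total = 771.

771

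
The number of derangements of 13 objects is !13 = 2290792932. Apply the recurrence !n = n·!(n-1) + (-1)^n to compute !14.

!14 = 14·2290792932 + 1 = 32071101049.

32071101049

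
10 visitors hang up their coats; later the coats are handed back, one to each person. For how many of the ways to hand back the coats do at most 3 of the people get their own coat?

3559886

# with exactly i fixed is C(10,i)·!(10-i); sum over i=0..3:
  i=0: C(10,0)·!10 = 1·1334961 = 1334961
  i=1: C(10,1)·!9 = 10·133496 = 1334960
  i=2: C(10,2)·!8 = 45·14833 = 667485
  i=3: C(10,3)·!7 = 120·1854 = 222480
Total = 3559886.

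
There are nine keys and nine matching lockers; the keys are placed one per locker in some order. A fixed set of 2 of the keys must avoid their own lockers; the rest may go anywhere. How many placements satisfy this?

Let A_j be the event that the j-th constrained one is fixed. By inclusion-exclusion over the 2 events:
Σ_{j=0}^{2} (-1)^j C(2,j)(9-j)!
= C(2,0)·9! - C(2,1)·8! + C(2,2)·7!
= 362880 - 80640 + 5040
= 287280

287280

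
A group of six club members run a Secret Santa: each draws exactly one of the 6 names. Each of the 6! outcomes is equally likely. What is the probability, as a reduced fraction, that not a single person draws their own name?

Favorable outcomes: !6 = 265.
Total outcomes: 6! = 720.
Probability = 265/720 = 53/144.

53/144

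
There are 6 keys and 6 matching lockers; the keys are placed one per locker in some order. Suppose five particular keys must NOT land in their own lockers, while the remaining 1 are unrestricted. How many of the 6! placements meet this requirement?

Let A_j be the event that the j-th constrained one is fixed. By inclusion-exclusion over the 5 events:
Σ_{j=0}^{5} (-1)^j C(5,j)(6-j)!
= C(5,0)·6! - C(5,1)·5! + C(5,2)·4! - C(5,3)·3! + C(5,4)·2! - C(5,5)·1!
= 720 - 600 + 240 - 60 + 10 - 1
= 309

309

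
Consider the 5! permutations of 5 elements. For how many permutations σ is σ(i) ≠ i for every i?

44

Recurrence: !5 = 5·!4 + (-1)^5.
!5 = 5·9 - 1 = 44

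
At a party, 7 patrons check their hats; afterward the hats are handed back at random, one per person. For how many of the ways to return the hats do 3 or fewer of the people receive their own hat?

4948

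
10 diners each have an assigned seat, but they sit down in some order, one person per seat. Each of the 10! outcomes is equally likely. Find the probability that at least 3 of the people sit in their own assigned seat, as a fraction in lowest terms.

145697/1814400

Favorable outcomes: Σ_{i≥3} C(10,i)·!(10-i) = 120·1854 + 210·265 + 252·44 + 210·9 + 120·2 + 45·1 + 10·0 + 1·1 = 291394.
Total outcomes: 10! = 3628800.
Probability = 291394/3628800 = 145697/1814400.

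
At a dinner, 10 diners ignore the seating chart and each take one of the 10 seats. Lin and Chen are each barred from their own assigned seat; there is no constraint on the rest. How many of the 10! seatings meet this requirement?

2943360

Inclusion-exclusion on the 2 forbidden self-matches:
Σ_{j=0}^{2} (-1)^j C(2,j)(10-j)!
= C(2,0)·10! - C(2,1)·9! + C(2,2)·8!
= 3628800 - 725760 + 40320
= 2943360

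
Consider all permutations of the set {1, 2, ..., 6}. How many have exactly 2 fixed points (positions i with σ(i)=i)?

Choose which 2 of the 6 are fixed: C(6,2) = 15.
The remaining 4 must be deranged: !4 = 9.
Total: 15 × 9 = 135.

135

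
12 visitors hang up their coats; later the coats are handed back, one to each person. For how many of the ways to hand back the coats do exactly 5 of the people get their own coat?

Choose which 5 of the 12 are fixed: C(12,5) = 792.
The other 7 form a derangement: !7 = 1854.
Total: 792 × 1854 = 1468368.

1468368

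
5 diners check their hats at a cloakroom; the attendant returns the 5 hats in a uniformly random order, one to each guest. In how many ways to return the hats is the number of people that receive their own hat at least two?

# with exactly i fixed is C(5,i)·!(5-i); sum over i=2..5:
  i=2: C(5,2)·!3 = 10·2 = 20
  i=3: C(5,3)·!2 = 10·1 = 10
  i=4: C(5,4)·!1 = 5·0 = 0
  i=5: C(5,5)·!0 = 1·1 = 1
Total = 31.

31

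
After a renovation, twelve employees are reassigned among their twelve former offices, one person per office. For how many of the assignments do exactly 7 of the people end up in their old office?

34848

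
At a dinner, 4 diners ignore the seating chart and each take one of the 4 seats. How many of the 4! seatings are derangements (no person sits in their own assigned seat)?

9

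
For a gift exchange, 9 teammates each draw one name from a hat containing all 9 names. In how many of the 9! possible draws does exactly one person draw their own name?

133497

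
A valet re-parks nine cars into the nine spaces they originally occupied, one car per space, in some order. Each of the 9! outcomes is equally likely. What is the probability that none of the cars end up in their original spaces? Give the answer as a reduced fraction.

Favorable outcomes: !9 = 133496.
Total outcomes: 9! = 362880.
Probability = 133496/362880 = 16687/45360.

16687/45360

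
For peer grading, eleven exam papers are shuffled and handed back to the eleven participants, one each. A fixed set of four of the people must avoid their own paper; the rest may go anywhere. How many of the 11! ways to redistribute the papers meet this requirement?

Let A_j be the event that the j-th constrained one is fixed. By inclusion-exclusion over the 4 events:
Σ_{j=0}^{4} (-1)^j C(4,j)(11-j)!
= C(4,0)·11! - C(4,1)·10! + C(4,2)·9! - C(4,3)·8! + C(4,4)·7!
= 39916800 - 14515200 + 2177280 - 161280 + 5040
= 27422640

27422640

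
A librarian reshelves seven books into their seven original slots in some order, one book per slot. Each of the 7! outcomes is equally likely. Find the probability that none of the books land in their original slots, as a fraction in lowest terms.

103/280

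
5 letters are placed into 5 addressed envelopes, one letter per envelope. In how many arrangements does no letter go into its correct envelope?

44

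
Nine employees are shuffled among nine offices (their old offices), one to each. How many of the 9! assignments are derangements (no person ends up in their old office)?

133496

!9 = 9! · Σ_{k=0}^{9} (-1)^k/k!
= 9! - 9!/1! + 9!/2! - 9!/3! + 9!/4! - 9!/5! + 9!/6! - 9!/7! + 9!/8! - 9!/9!
= 362880 - 362880 + 181440 - 60480 + 15120 - 3024 + 504 - 72 + 9 - 1
= 133496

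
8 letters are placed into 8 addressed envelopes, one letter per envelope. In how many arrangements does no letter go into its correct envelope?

!8 = 8! · Σ_{k=0}^{8} (-1)^k/k!
= 8! - 8!/1! + 8!/2! - 8!/3! + 8!/4! - 8!/5! + 8!/6! - 8!/7! + 8!/8!
= 40320 - 40320 + 20160 - 6720 + 1680 - 336 + 56 - 8 + 1
= 14833

14833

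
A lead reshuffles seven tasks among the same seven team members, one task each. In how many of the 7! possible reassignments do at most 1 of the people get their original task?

3709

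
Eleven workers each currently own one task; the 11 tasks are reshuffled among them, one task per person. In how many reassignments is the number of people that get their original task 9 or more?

56

# with exactly i fixed is C(11,i)·!(11-i); sum over i=9..11:
  i=9: C(11,9)·!2 = 55·1 = 55
  i=10: C(11,10)·!1 = 11·0 = 0
  i=11: C(11,11)·!0 = 1·1 = 1
Total = 56.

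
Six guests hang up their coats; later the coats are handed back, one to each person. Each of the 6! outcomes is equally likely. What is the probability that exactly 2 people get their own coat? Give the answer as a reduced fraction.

3/16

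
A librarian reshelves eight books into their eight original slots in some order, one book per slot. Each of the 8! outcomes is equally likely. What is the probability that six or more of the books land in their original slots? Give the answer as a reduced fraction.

29/40320

Favorable outcomes: Σ_{i≥6} C(8,i)·!(8-i) = 28·1 + 8·0 + 1·1 = 29.
Total outcomes: 8! = 40320.
Probability = 29/40320 = 29/40320.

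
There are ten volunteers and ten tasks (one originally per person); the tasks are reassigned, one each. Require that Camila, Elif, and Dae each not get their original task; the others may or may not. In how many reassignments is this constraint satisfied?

2656080

Inclusion-exclusion on the 3 forbidden self-matches:
Σ_{j=0}^{3} (-1)^j C(3,j)(10-j)!
= C(3,0)·10! - C(3,1)·9! + C(3,2)·8! - C(3,3)·7!
= 3628800 - 1088640 + 120960 - 5040
= 2656080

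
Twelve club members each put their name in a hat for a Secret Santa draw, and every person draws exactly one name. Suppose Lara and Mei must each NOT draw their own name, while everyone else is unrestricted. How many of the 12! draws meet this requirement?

402796800

Let A_j be the event that the j-th constrained one is fixed. By inclusion-exclusion over the 2 events:
Σ_{j=0}^{2} (-1)^j C(2,j)(12-j)!
= C(2,0)·12! - C(2,1)·11! + C(2,2)·10!
= 479001600 - 79833600 + 3628800
= 402796800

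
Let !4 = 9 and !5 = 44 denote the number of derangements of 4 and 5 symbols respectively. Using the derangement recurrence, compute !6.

265

!6 = (6-1)·(!5 + !4) = 5·(44 + 9) = 5·53 = 265.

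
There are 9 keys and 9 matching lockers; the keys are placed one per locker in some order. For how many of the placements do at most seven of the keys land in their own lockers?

362879

Sum C(9,i)·!(9-i) for i = 0..7:
  i=0: C(9,0)·!9 = 1·133496 = 133496
  i=1: C(9,1)·!8 = 9·14833 = 133497
  i=2: C(9,2)·!7 = 36·1854 = 66744
  i=3: C(9,3)·!6 = 84·265 = 22260
  i=4: C(9,4)·!5 = 126·44 = 5544
  i=5: C(9,5)·!4 = 126·9 = 1134
  i=6: C(9,6)·!3 = 84·2 = 168
  i=7: C(9,7)·!2 = 36·1 = 36
Total = 362879.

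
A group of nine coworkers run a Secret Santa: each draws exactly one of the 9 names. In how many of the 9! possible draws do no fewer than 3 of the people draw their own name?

Sum C(9,i)·!(9-i) for i = 3..9:
  i=3: C(9,3)·!6 = 84·265 = 22260
  i=4: C(9,4)·!5 = 126·44 = 5544
  i=5: C(9,5)·!4 = 126·9 = 1134
  i=6: C(9,6)·!3 = 84·2 = 168
  i=7: C(9,7)·!2 = 36·1 = 36
  i=8: C(9,8)·!1 = 9·0 = 0
  i=9: C(9,9)·!0 = 1·1 = 1
Total = 29143.

29143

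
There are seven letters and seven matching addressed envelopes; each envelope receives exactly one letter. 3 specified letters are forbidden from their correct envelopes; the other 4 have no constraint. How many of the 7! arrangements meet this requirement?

Inclusion-exclusion on the 3 forbidden self-matches:
Σ_{j=0}^{3} (-1)^j C(3,j)(7-j)!
= C(3,0)·7! - C(3,1)·6! + C(3,2)·5! - C(3,3)·4!
= 5040 - 2160 + 360 - 24
= 3216

3216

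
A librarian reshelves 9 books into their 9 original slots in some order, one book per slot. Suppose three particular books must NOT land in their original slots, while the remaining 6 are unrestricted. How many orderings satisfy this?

256320

Let A_j be the event that the j-th constrained one is fixed. By inclusion-exclusion over the 3 events:
Σ_{j=0}^{3} (-1)^j C(3,j)(9-j)!
= C(3,0)·9! - C(3,1)·8! + C(3,2)·7! - C(3,3)·6!
= 362880 - 120960 + 15120 - 720
= 256320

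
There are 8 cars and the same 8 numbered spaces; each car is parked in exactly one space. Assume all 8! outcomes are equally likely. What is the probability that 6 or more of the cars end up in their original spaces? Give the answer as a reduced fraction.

29/40320

Favorable outcomes: Σ_{i≥6} C(8,i)·!(8-i) = 28·1 + 8·0 + 1·1 = 29.
Total outcomes: 8! = 40320.
Probability = 29/40320 = 29/40320.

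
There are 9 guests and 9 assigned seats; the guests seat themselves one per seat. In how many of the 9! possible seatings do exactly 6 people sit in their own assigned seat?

Choose which 6 of the 9 are fixed: C(9,6) = 84.
The other 3 form a derangement: !3 = 2.
Total: 84 × 2 = 168.

168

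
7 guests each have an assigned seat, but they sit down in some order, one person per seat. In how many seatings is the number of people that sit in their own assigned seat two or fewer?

4633

# with exactly i fixed is C(7,i)·!(7-i); sum over i=0..2:
  i=0: C(7,0)·!7 = 1·1854 = 1854
  i=1: C(7,1)·!6 = 7·265 = 1855
  i=2: C(7,2)·!5 = 21·44 = 924
Total = 4633.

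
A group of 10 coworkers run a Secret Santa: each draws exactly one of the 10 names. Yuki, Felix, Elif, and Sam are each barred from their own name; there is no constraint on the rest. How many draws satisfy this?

Inclusion-exclusion on the 4 forbidden self-matches:
Σ_{j=0}^{4} (-1)^j C(4,j)(10-j)!
= C(4,0)·10! - C(4,1)·9! + C(4,2)·8! - C(4,3)·7! + C(4,4)·6!
= 3628800 - 1451520 + 241920 - 20160 + 720
= 2399760

2399760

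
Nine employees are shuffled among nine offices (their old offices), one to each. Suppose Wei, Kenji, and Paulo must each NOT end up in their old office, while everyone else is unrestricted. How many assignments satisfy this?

Inclusion-exclusion on the 3 forbidden self-matches:
Σ_{j=0}^{3} (-1)^j C(3,j)(9-j)!
= C(3,0)·9! - C(3,1)·8! + C(3,2)·7! - C(3,3)·6!
= 362880 - 120960 + 15120 - 720
= 256320

256320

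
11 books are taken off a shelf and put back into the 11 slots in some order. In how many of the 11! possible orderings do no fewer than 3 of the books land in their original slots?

Sum C(11,i)·!(11-i) for i = 3..11:
  i=3: C(11,3)·!8 = 165·14833 = 2447445
  i=4: C(11,4)·!7 = 330·1854 = 611820
  i=5: C(11,5)·!6 = 462·265 = 122430
  i=6: C(11,6)·!5 = 462·44 = 20328
  i=7: C(11,7)·!4 = 330·9 = 2970
  i=8: C(11,8)·!3 = 165·2 = 330
  i=9: C(11,9)·!2 = 55·1 = 55
  i=10: C(11,10)·!1 = 11·0 = 0
  i=11: C(11,11)·!0 = 1·1 = 1
Total = 3205379.

3205379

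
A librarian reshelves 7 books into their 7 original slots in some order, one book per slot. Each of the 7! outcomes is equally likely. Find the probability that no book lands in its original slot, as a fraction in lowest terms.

103/280

Favorable outcomes: !7 = 1854.
Total outcomes: 7! = 5040.
Probability = 1854/5040 = 103/280.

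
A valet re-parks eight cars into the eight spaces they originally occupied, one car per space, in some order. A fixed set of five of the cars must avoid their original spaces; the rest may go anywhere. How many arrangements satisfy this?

Inclusion-exclusion on the 5 forbidden self-matches:
Σ_{j=0}^{5} (-1)^j C(5,j)(8-j)!
= C(5,0)·8! - C(5,1)·7! + C(5,2)·6! - C(5,3)·5! + C(5,4)·4! - C(5,5)·3!
= 40320 - 25200 + 7200 - 1200 + 120 - 6
= 21234

21234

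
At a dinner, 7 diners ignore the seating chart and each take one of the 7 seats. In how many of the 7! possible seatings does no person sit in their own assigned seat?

The number of derangements of 7 is !7 = Σ_{k=0}^{7} (-1)^k·7!/k!
= 7! - 7!/1! + 7!/2! - 7!/3! + 7!/4! - 7!/5! + 7!/6! - 7!/7!
= 5040 - 5040 + 2520 - 840 + 210 - 42 + 7 - 1
= 1854

1854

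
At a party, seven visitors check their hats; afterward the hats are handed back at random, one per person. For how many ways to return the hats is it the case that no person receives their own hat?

1854

The number of derangements of 7 is !7 = Σ_{k=0}^{7} (-1)^k·7!/k!
= 7! - 7!/1! + 7!/2! - 7!/3! + 7!/4! - 7!/5! + 7!/6! - 7!/7!
= 5040 - 5040 + 2520 - 840 + 210 - 42 + 7 - 1
= 1854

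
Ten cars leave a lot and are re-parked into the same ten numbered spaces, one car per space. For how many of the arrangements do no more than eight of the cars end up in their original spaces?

3628799

# with exactly i fixed is C(10,i)·!(10-i); sum over i=0..8:
  i=0: C(10,0)·!10 = 1·1334961 = 1334961
  i=1: C(10,1)·!9 = 10·133496 = 1334960
  i=2: C(10,2)·!8 = 45·14833 = 667485
  i=3: C(10,3)·!7 = 120·1854 = 222480
  i=4: C(10,4)·!6 = 210·265 = 55650
  i=5: C(10,5)·!5 = 252·44 = 11088
  i=6: C(10,6)·!4 = 210·9 = 1890
  i=7: C(10,7)·!3 = 120·2 = 240
  i=8: C(10,8)·!2 = 45·1 = 45
Total = 3628799.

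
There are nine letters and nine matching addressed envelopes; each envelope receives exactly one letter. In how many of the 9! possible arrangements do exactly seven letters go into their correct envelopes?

36

Pick the 7 fixed positions: C(9,7) = 36 ways.
The remaining 2 must be deranged: !2 = 1.
Total: 36 × 1 = 36.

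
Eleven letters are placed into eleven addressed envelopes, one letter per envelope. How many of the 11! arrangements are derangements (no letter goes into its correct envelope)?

14684570

Recurrence: !11 = 10·(!10 + !9).
!11 = 10·(1334961 + 133496) = 10·1468457 = 14684570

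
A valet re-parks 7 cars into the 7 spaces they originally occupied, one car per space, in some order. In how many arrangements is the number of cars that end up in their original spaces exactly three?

Pick the 3 fixed positions: C(7,3) = 35 ways.
The remaining 4 must be deranged: !4 = 9.
Total: 35 × 9 = 315.

315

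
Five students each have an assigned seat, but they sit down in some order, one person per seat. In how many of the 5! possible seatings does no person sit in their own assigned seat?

44

!5 = 5! · Σ_{k=0}^{5} (-1)^k/k!
= 5! - 5!/1! + 5!/2! - 5!/3! + 5!/4! - 5!/5!
= 120 - 120 + 60 - 20 + 5 - 1
= 44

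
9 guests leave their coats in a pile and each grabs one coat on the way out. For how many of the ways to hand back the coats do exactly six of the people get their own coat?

168

Pick the 6 fixed positions: C(9,6) = 84 ways.
The remaining 3 must be deranged: !3 = 2.
Total: 84 × 2 = 168.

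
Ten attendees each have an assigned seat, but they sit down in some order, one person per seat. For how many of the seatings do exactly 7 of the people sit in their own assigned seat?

240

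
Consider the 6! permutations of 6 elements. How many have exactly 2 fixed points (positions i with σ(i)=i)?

Pick the 2 fixed positions: C(6,2) = 15 ways.
The remaining 4 must be deranged: !4 = 9.
Total: 15 × 9 = 135.

135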